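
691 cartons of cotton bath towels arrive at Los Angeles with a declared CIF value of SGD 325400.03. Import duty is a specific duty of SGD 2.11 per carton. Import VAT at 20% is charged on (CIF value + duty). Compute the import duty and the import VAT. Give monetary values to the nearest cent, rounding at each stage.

Import duty: SGD 1458.01; import VAT: SGD 65371.61

Import duty = 691 × 2.11 = 1458.01
VAT base = CIF + duty = 325400.03 + 1458.01 = 326858.04
Import VAT = 326858.04 × 20% = 65371.61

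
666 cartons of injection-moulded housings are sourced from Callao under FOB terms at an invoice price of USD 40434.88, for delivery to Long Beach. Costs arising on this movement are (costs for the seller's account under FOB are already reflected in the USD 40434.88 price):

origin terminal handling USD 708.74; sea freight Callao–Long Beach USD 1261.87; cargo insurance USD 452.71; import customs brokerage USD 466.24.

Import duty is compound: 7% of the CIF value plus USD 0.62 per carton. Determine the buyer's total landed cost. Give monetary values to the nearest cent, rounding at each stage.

FOB: the seller bears costs until goods are on board at the origin port; the buyer bears freight, insurance and all costs thereafter.
Already in the invoice (seller's account under FOB): origin terminal — exclude.
CIF value = FOB price + freight + insurance = 40434.88 + 1261.87 + 452.71 = 42149.46
Ad valorem component: 42149.46 × 7% = 2950.46
Specific component: 666 × 0.62 = 412.92
Import duty = 2950.46 + 412.92 = 3363.38
Buyer bears: freight 1261.87 + insurance 452.71 + brokerage 466.24 + duty 3363.38 = 5544.20
Landed cost = invoice 40434.88 + 5544.20 = 45979.08

Total landed cost: USD 45979.08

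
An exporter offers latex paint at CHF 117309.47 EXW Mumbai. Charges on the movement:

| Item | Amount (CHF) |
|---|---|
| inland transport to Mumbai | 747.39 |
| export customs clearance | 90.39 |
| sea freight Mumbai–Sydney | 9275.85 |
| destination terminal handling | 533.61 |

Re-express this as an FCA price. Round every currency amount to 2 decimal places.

Not relevant to the conversion: destination terminal, freight — on the buyer under both terms; not part of either seller's price.
From EXW to FCA, the seller additionally bears: inland to port, export clearance.
FCA price = 117309.47 + 747.39 + 90.39 = 118147.25

FCA price: CHF 118147.25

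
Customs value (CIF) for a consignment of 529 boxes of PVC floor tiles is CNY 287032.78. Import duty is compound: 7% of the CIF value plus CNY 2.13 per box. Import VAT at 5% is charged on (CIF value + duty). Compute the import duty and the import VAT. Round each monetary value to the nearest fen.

Ad valorem component: 287032.78 × 7% = 20092.29
Specific component: 529 × 2.13 = 1126.77
Import duty = 20092.29 + 1126.77 = 21219.06
VAT base = CIF + duty = 287032.78 + 21219.06 = 308251.84
Import VAT = 308251.84 × 5% = 15412.59

Import duty: CNY 21219.06; import VAT: CNY 15412.59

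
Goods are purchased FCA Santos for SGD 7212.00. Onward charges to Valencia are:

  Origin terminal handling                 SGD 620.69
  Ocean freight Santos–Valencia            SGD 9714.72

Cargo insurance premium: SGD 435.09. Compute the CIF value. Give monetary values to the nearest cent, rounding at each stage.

CIF value: SGD 17982.50

CIF = FCA price + pre-shipment costs + freight + insurance
CIF = 7212.00 + 620.69 + 9714.72 + 435.09 = 17982.50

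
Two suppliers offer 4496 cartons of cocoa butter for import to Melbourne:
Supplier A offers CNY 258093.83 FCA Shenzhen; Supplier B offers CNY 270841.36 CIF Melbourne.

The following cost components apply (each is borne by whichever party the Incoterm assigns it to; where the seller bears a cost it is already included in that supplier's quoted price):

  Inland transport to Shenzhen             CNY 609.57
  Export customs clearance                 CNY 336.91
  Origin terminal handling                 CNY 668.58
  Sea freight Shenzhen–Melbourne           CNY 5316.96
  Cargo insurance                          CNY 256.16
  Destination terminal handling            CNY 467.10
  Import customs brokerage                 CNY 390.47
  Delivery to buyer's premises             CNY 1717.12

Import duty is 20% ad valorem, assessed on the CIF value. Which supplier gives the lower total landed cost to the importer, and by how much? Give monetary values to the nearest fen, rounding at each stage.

Supplier A is cheaper by CNY 7806.99

Supplier A (FCA):
CIF value = FCA price + origin terminal + freight + insurance = 258093.83 + 668.58 + 5316.96 + 256.16 = 264335.53
Import duty = 264335.53 × 20% = 52867.11
Buyer bears (A): 668.58 + 5316.96 + 256.16 + 467.10 + 390.47 + 1717.12 = 8816.39
Landed cost (A) = invoice 258093.83 + 8816.39 + duty 52867.11 = 319777.33
Supplier B (CIF):
The CIF price already equals the CIF value: 270841.36
Import duty = 270841.36 × 20% = 54168.27
Buyer bears (B): 467.10 + 390.47 + 1717.12 = 2574.69
Landed cost (B) = invoice 270841.36 + 2574.69 + duty 54168.27 = 327584.32
Difference = |319777.33 − 327584.32| = 7806.99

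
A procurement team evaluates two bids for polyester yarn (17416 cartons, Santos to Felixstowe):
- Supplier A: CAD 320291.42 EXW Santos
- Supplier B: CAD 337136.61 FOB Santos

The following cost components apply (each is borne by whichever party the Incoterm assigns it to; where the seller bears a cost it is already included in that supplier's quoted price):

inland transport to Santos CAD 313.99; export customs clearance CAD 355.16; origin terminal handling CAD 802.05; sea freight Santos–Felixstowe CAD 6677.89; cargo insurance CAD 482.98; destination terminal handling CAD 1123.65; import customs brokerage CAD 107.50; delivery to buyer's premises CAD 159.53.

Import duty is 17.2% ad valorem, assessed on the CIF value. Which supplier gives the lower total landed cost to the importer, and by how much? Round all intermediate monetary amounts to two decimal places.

Supplier A is cheaper by CAD 18018.32

Supplier A (EXW):
CIF value = EXW price + inland to port + export clearance + origin terminal + freight + insurance = 320291.42 + 313.99 + 355.16 + 802.05 + 6677.89 + 482.98 = 328923.49
Import duty = 328923.49 × 17.2% = 56574.84
Buyer bears (A): 313.99 + 355.16 + 802.05 + 6677.89 + 482.98 + 1123.65 + 107.50 + 159.53 = 10022.75
Landed cost (A) = invoice 320291.42 + 10022.75 + duty 56574.84 = 386889.01
Supplier B (FOB):
CIF value = FOB price + freight + insurance = 337136.61 + 6677.89 + 482.98 = 344297.48
Import duty = 344297.48 × 17.2% = 59219.17
Buyer bears (B): 6677.89 + 482.98 + 1123.65 + 107.50 + 159.53 = 8551.55
Landed cost (B) = invoice 337136.61 + 8551.55 + duty 59219.17 = 404907.33
Difference = |386889.01 − 404907.33| = 18018.32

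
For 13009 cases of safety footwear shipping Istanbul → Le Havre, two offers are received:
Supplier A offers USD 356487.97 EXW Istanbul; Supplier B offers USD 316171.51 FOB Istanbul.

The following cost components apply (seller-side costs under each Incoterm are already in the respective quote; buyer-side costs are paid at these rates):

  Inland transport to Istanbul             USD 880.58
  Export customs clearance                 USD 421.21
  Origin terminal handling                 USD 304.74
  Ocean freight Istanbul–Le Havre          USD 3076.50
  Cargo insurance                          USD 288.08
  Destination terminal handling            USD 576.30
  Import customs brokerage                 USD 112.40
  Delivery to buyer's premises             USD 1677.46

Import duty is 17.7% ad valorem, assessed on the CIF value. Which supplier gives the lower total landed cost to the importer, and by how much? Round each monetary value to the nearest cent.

Supplier B is cheaper by USD 49343.36

Supplier A (EXW):
CIF value = EXW price + inland to port + export clearance + origin terminal + freight + insurance = 356487.97 + 880.58 + 421.21 + 304.74 + 3076.50 + 288.08 = 361459.08
Import duty = 361459.08 × 17.7% = 63978.26
Buyer bears (A): 880.58 + 421.21 + 304.74 + 3076.50 + 288.08 + 576.30 + 112.40 + 1677.46 = 7337.27
Landed cost (A) = invoice 356487.97 + 7337.27 + duty 63978.26 = 427803.50
Supplier B (FOB):
CIF value = FOB price + freight + insurance = 316171.51 + 3076.50 + 288.08 = 319536.09
Import duty = 319536.09 × 17.7% = 56557.89
Buyer bears (B): 3076.50 + 288.08 + 576.30 + 112.40 + 1677.46 = 5730.74
Landed cost (B) = invoice 316171.51 + 5730.74 + duty 56557.89 = 378460.14
Difference = |427803.50 − 378460.14| = 49343.36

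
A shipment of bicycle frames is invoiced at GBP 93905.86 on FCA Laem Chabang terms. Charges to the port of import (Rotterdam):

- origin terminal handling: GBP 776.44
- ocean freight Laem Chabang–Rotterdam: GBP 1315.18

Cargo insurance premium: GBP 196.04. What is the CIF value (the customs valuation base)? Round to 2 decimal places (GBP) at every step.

CIF = FCA price + pre-shipment costs + freight + insurance
CIF = 93905.86 + 776.44 + 1315.18 + 196.04 = 96193.52

CIF value: GBP 96193.52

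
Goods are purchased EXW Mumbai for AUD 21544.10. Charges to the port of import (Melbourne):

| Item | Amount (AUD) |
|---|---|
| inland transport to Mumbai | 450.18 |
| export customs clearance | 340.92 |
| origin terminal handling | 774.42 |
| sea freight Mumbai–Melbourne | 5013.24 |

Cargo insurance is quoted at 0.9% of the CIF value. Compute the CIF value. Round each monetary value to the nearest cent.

Let C be the CIF value. C = EXW price + pre-shipment costs + freight + 0.9% × C
C − 0.9% × C = 21544.10 + 450.18 + 340.92 + 774.42 + 5013.24
0.991 × C = 28122.86
C = 28122.86 / 0.991 = 28378.26
Insurance premium = 0.9% × 28378.26 = 255.40

CIF value: AUD 28378.26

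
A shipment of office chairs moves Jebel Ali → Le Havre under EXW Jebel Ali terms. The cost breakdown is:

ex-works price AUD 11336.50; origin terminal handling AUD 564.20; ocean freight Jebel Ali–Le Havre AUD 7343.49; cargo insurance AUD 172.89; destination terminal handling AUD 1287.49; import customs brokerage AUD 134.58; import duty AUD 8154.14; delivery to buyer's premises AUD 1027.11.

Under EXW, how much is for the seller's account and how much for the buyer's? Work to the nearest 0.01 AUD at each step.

Seller: AUD 11336.50; buyer: AUD 18683.90

EXW: the seller makes goods available at their premises; the buyer bears all onward costs.
Seller's account: goods 11336.50 = 11336.50
Buyer's account: origin terminal 564.20 + freight 7343.49 + insurance 172.89 + destination terminal 1287.49 + brokerage 134.58 + duty 8154.14 + delivery 1027.11 = 18683.90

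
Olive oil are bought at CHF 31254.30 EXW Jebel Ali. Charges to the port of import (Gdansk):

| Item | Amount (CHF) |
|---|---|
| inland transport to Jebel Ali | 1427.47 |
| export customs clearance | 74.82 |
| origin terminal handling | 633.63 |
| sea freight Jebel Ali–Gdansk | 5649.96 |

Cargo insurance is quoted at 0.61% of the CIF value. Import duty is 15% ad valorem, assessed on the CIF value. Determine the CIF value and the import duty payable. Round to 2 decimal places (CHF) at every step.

Let C be the CIF value. C = EXW price + pre-shipment costs + freight + 0.61% × C
C − 0.61% × C = 31254.30 + 1427.47 + 74.82 + 633.63 + 5649.96
0.9939 × C = 39040.18
C = 39040.18 / 0.9939 = 39279.79
Insurance premium = 0.61% × 39279.79 = 239.61
Import duty = 39279.79 × 15% = 5891.97

CIF value: CHF 39279.79; import duty: CHF 5891.97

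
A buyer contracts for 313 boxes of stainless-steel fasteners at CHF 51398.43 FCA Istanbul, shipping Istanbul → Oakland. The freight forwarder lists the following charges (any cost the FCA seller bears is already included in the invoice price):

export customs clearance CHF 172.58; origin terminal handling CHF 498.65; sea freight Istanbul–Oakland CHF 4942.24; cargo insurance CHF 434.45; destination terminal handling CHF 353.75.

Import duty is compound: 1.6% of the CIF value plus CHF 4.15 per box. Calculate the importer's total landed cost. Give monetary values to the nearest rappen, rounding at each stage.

FCA: the seller delivers export-cleared goods to the carrier; the buyer bears costs from that point.
Already in the invoice (seller's account under FCA): export clearance — exclude.
CIF value = FCA price + origin terminal + freight + insurance = 51398.43 + 498.65 + 4942.24 + 434.45 = 57273.77
Ad valorem component: 57273.77 × 1.6% = 916.38
Specific component: 313 × 4.15 = 1298.95
Import duty = 916.38 + 1298.95 = 2215.33
Buyer bears: origin terminal 498.65 + freight 4942.24 + insurance 434.45 + destination terminal 353.75 + duty 2215.33 = 8444.42
Landed cost = invoice 51398.43 + 8444.42 = 59842.85

Total landed cost: CHF 59842.85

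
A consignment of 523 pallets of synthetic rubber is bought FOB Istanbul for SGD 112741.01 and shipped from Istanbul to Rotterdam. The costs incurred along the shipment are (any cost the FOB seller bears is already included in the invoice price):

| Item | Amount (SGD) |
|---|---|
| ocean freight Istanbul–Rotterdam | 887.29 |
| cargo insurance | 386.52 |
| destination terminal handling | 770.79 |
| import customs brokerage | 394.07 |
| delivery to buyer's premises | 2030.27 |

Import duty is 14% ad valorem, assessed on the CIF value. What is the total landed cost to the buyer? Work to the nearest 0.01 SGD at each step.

Total landed cost: SGD 133172.02

FOB: the seller bears costs until goods are on board at the origin port; the buyer bears freight, insurance and all costs thereafter.
CIF value = FOB price + freight + insurance = 112741.01 + 887.29 + 386.52 = 114014.82
Import duty = 114014.82 × 14% = 15962.07
Buyer bears: freight 887.29 + insurance 386.52 + destination terminal 770.79 + brokerage 394.07 + delivery 2030.27 + duty 15962.07 = 20431.01
Landed cost = invoice 112741.01 + 20431.01 = 133172.02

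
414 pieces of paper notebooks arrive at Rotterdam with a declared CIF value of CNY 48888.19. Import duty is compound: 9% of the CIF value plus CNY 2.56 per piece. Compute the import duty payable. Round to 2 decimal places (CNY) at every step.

Import duty: CNY 5459.78

Ad valorem component: 48888.19 × 9% = 4399.94
Specific component: 414 × 2.56 = 1059.84
Import duty = 4399.94 + 1059.84 = 5459.78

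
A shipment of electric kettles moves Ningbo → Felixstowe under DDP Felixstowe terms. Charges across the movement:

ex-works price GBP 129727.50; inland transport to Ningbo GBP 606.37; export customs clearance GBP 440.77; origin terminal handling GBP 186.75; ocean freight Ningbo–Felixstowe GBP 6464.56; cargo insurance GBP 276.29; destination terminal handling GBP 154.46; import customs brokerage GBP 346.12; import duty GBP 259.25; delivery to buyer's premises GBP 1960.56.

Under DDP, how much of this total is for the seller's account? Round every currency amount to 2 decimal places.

Seller's account: GBP 140422.63

DDP: the seller bears all costs including import duty.
Seller's account: goods 129727.50 + inland to port 606.37 + export clearance 440.77 + origin terminal 186.75 + freight 6464.56 + insurance 276.29 + destination terminal 154.46 + brokerage 346.12 + duty 259.25 + delivery 1960.56 = 140422.63
Buyer's account: 0.00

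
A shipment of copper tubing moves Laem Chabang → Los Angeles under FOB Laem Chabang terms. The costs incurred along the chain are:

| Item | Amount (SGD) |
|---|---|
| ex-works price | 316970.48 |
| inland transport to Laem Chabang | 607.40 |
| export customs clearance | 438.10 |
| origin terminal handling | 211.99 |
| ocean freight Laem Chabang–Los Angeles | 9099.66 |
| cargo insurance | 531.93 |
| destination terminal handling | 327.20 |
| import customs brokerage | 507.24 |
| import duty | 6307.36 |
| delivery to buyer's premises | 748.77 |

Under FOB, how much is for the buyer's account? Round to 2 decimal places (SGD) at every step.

Buyer's account: SGD 17522.16

FOB: the seller bears costs until goods are on board at the origin port; the buyer bears freight, insurance and all costs thereafter.
Seller's account: goods 316970.48 + inland to port 607.40 + export clearance 438.10 + origin terminal 211.99 = 318227.97
Buyer's account: freight 9099.66 + insurance 531.93 + destination terminal 327.20 + brokerage 507.24 + duty 6307.36 + delivery 748.77 = 17522.16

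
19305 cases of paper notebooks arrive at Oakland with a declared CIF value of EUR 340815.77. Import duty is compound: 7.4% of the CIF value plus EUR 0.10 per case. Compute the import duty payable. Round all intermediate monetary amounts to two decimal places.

Import duty: EUR 27150.87

Ad valorem component: 340815.77 × 7.4% = 25220.37
Specific component: 19305 × 0.10 = 1930.50
Import duty = 25220.37 + 1930.50 = 27150.87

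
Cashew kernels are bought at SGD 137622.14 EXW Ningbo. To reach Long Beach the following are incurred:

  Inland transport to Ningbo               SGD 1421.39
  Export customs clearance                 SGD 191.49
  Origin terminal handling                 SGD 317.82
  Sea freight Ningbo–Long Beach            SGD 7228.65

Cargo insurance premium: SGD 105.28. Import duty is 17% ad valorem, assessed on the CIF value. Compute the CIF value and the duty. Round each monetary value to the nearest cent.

CIF = EXW price + pre-shipment costs + freight + insurance
CIF = 137622.14 + 1421.39 + 191.49 + 317.82 + 7228.65 + 105.28 = 146886.77
Import duty = 146886.77 × 17% = 24970.75

CIF value: SGD 146886.77; import duty: SGD 24970.75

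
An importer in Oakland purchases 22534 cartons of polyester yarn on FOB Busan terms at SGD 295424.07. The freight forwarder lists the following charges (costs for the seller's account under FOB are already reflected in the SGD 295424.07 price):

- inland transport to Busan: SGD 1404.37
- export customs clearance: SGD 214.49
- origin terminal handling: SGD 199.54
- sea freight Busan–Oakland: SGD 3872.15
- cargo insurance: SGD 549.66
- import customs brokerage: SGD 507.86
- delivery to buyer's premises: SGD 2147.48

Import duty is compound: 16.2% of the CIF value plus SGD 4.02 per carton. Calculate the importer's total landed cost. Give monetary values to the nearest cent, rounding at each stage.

FOB: the seller bears costs until goods are on board at the origin port; the buyer bears freight, insurance and all costs thereafter.
Already in the invoice (seller's account under FOB): inland to port, export clearance, origin terminal — exclude.
CIF value = FOB price + freight + insurance = 295424.07 + 3872.15 + 549.66 = 299845.88
Ad valorem component: 299845.88 × 16.2% = 48575.03
Specific component: 22534 × 4.02 = 90586.68
Import duty = 48575.03 + 90586.68 = 139161.71
Buyer bears: freight 3872.15 + insurance 549.66 + brokerage 507.86 + delivery 2147.48 + duty 139161.71 = 146238.86
Landed cost = invoice 295424.07 + 146238.86 = 441662.93

Total landed cost: SGD 441662.93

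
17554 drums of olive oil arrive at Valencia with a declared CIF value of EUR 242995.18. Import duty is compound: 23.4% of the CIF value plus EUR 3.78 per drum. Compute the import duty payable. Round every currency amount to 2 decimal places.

Ad valorem component: 242995.18 × 23.4% = 56860.87
Specific component: 17554 × 3.78 = 66354.12
Import duty = 56860.87 + 66354.12 = 123214.99

Import duty: EUR 123214.99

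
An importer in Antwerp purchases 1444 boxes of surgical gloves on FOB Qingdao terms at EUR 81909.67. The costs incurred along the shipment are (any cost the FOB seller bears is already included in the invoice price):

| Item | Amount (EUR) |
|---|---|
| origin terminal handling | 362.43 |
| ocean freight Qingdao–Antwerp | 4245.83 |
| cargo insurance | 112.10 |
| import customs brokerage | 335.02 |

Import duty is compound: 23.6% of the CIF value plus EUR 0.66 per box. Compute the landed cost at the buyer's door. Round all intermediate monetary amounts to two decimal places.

FOB: the seller bears costs until goods are on board at the origin port; the buyer bears freight, insurance and all costs thereafter.
Already in the invoice (seller's account under FOB): origin terminal — exclude.
CIF value = FOB price + freight + insurance = 81909.67 + 4245.83 + 112.10 = 86267.60
Ad valorem component: 86267.60 × 23.6% = 20359.15
Specific component: 1444 × 0.66 = 953.04
Import duty = 20359.15 + 953.04 = 21312.19
Buyer bears: freight 4245.83 + insurance 112.10 + brokerage 335.02 + duty 21312.19 = 26005.14
Landed cost = invoice 81909.67 + 26005.14 = 107914.81

Total landed cost: EUR 107914.81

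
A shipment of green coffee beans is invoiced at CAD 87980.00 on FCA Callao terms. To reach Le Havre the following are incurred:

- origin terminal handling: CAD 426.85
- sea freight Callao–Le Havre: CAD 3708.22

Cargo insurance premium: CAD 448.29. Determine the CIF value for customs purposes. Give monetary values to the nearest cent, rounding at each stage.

CIF value: CAD 92563.36

CIF = FCA price + pre-shipment costs + freight + insurance
CIF = 87980.00 + 426.85 + 3708.22 + 448.29 = 92563.36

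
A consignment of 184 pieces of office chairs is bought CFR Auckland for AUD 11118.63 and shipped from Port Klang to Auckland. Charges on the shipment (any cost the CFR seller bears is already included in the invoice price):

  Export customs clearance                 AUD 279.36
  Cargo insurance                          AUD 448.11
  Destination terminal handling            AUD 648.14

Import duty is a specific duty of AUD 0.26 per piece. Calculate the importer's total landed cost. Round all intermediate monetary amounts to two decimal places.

CFR: the seller pays costs through ocean freight to the destination port, but not insurance.
Already in the invoice (seller's account under CFR): export clearance — exclude.
CIF value = CFR price + insurance = 11118.63 + 448.11 = 11566.74
Import duty = 184 × 0.26 = 47.84
Buyer bears: insurance 448.11 + destination terminal 648.14 + duty 47.84 = 1144.09
Landed cost = invoice 11118.63 + 1144.09 = 12262.72

Total landed cost: AUD 12262.72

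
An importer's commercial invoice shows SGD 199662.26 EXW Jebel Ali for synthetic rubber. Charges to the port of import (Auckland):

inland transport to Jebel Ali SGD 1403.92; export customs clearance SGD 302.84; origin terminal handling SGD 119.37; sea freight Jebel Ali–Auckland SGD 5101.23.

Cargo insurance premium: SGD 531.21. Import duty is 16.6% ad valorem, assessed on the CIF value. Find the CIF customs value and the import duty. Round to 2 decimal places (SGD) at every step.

CIF value: SGD 207120.83; import duty: SGD 34382.06

CIF = EXW price + pre-shipment costs + freight + insurance
CIF = 199662.26 + 1403.92 + 302.84 + 119.37 + 5101.23 + 531.21 = 207120.83
Import duty = 207120.83 × 16.6% = 34382.06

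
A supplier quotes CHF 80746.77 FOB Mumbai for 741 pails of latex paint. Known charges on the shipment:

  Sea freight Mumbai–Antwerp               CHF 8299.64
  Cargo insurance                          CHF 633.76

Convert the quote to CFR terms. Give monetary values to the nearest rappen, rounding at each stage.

Not relevant to the conversion: insurance — on the buyer under both terms; not part of either seller's price.
From FOB to CFR, the seller additionally bears: freight.
CFR price = 80746.77 + 8299.64 = 89046.41

CFR price: CHF 89046.41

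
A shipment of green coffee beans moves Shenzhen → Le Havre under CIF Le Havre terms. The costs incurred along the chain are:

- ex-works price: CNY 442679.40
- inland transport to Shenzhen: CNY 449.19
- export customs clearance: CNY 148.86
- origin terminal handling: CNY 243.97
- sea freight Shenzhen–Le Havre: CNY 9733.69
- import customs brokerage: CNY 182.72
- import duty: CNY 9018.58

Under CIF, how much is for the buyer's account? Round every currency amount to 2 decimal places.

CIF: the seller pays costs through ocean freight and marine insurance to the destination port.
Seller's account: goods 442679.40 + inland to port 449.19 + export clearance 148.86 + origin terminal 243.97 + freight 9733.69 = 453255.11
Buyer's account: brokerage 182.72 + duty 9018.58 = 9201.30

Buyer's account: CNY 9201.30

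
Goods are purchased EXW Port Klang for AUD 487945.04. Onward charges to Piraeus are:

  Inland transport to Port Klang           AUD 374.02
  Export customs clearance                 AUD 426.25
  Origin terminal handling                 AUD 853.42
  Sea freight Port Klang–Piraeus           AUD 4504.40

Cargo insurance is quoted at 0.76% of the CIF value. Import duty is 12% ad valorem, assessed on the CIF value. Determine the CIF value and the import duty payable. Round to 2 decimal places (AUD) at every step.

Let C be the CIF value. C = EXW price + pre-shipment costs + freight + 0.76% × C
C − 0.76% × C = 487945.04 + 374.02 + 426.25 + 853.42 + 4504.40
0.9924 × C = 494103.13
C = 494103.13 / 0.9924 = 497887.07
Insurance premium = 0.76% × 497887.07 = 3783.94
Import duty = 497887.07 × 12% = 59746.45

CIF value: AUD 497887.07; import duty: AUD 59746.45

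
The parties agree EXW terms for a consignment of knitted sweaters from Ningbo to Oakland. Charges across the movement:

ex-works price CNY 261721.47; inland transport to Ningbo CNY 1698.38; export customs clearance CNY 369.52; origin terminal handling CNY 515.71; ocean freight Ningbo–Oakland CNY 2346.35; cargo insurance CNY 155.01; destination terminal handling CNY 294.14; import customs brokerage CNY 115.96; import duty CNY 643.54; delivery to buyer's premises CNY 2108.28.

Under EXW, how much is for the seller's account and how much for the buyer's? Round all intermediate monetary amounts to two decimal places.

EXW: the seller makes goods available at their premises; the buyer bears all onward costs.
Seller's account: goods 261721.47 = 261721.47
Buyer's account: inland to port 1698.38 + export clearance 369.52 + origin terminal 515.71 + freight 2346.35 + insurance 155.01 + destination terminal 294.14 + brokerage 115.96 + duty 643.54 + delivery 2108.28 = 8246.89

Seller: CNY 261721.47; buyer: CNY 8246.89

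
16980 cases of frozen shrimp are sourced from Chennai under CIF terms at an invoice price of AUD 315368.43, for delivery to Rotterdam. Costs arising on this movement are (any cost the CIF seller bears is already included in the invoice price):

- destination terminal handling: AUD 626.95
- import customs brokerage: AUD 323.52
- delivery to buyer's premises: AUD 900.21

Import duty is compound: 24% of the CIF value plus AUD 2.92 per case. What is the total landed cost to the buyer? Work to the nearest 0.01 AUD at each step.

CIF: the seller pays costs through ocean freight and marine insurance to the destination port.
The CIF price already equals the CIF value: 315368.43
Ad valorem component: 315368.43 × 24% = 75688.42
Specific component: 16980 × 2.92 = 49581.60
Import duty = 75688.42 + 49581.60 = 125270.02
Buyer bears: destination terminal 626.95 + brokerage 323.52 + delivery 900.21 + duty 125270.02 = 127120.70
Landed cost = invoice 315368.43 + 127120.70 = 442489.13

Total landed cost: AUD 442489.13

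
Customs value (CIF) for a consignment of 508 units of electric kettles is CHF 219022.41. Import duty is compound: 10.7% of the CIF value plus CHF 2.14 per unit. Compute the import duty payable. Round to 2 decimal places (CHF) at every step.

Import duty: CHF 24522.52

Ad valorem component: 219022.41 × 10.7% = 23435.40
Specific component: 508 × 2.14 = 1087.12
Import duty = 23435.40 + 1087.12 = 24522.52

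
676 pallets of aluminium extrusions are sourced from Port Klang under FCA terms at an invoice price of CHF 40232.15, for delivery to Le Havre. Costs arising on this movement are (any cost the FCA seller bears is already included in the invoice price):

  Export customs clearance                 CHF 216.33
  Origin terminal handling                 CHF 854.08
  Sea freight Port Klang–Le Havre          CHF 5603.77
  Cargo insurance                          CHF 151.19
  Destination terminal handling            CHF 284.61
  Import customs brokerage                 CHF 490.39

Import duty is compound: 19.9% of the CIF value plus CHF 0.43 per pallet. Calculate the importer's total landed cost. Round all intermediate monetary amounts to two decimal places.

Total landed cost: CHF 57228.27

FCA: the seller delivers export-cleared goods to the carrier; the buyer bears costs from that point.
Already in the invoice (seller's account under FCA): export clearance — exclude.
CIF value = FCA price + origin terminal + freight + insurance = 40232.15 + 854.08 + 5603.77 + 151.19 = 46841.19
Ad valorem component: 46841.19 × 19.9% = 9321.40
Specific component: 676 × 0.43 = 290.68
Import duty = 9321.40 + 290.68 = 9612.08
Buyer bears: origin terminal 854.08 + freight 5603.77 + insurance 151.19 + destination terminal 284.61 + brokerage 490.39 + duty 9612.08 = 16996.12
Landed cost = invoice 40232.15 + 16996.12 = 57228.27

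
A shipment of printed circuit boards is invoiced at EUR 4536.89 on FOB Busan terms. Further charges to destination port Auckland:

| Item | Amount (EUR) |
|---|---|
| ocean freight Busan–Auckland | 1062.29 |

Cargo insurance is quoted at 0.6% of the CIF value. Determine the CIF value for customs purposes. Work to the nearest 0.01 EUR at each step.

CIF value: EUR 5632.98

Let C be the CIF value. C = FOB price + freight + 0.6% × C
C − 0.6% × C = 4536.89 + 1062.29
0.994 × C = 5599.18
C = 5599.18 / 0.994 = 5632.98
Insurance premium = 0.6% × 5632.98 = 33.80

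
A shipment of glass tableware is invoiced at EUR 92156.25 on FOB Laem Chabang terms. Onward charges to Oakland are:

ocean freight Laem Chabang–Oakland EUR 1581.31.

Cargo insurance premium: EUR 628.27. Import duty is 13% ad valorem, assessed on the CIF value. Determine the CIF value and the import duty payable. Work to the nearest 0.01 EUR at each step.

CIF value: EUR 94365.83; import duty: EUR 12267.56

CIF = FOB price + freight + insurance
CIF = 92156.25 + 1581.31 + 628.27 = 94365.83
Import duty = 94365.83 × 13% = 12267.56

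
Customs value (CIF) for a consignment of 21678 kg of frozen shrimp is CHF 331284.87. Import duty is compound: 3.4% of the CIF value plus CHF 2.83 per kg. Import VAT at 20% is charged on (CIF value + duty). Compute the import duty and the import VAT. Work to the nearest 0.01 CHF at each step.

Import duty: CHF 72612.43; import VAT: CHF 80779.46

Ad valorem component: 331284.87 × 3.4% = 11263.69
Specific component: 21678 × 2.83 = 61348.74
Import duty = 11263.69 + 61348.74 = 72612.43
VAT base = CIF + duty = 331284.87 + 72612.43 = 403897.30
Import VAT = 403897.30 × 20% = 80779.46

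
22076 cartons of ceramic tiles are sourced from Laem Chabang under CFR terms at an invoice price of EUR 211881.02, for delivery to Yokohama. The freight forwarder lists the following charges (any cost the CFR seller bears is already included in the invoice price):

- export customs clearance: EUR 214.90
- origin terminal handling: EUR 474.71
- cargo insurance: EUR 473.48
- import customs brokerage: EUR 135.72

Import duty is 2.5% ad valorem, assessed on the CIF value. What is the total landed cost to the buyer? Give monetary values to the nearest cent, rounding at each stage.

Total landed cost: EUR 217799.08

CFR: the seller pays costs through ocean freight to the destination port, but not insurance.
Already in the invoice (seller's account under CFR): export clearance, origin terminal — exclude.
CIF value = CFR price + insurance = 211881.02 + 473.48 = 212354.50
Import duty = 212354.50 × 2.5% = 5308.86
Buyer bears: insurance 473.48 + brokerage 135.72 + duty 5308.86 = 5918.06
Landed cost = invoice 211881.02 + 5918.06 = 217799.08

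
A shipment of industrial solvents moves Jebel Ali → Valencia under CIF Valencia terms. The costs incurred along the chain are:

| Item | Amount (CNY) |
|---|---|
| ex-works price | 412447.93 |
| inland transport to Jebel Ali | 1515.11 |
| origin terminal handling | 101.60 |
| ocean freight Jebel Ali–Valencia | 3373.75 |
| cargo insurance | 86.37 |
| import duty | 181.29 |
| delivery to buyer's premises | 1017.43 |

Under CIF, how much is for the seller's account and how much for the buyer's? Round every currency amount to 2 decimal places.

Seller: CNY 417524.76; buyer: CNY 1198.72

CIF: the seller pays costs through ocean freight and marine insurance to the destination port.
Seller's account: goods 412447.93 + inland to port 1515.11 + origin terminal 101.60 + freight 3373.75 + insurance 86.37 = 417524.76
Buyer's account: duty 181.29 + delivery 1017.43 = 1198.72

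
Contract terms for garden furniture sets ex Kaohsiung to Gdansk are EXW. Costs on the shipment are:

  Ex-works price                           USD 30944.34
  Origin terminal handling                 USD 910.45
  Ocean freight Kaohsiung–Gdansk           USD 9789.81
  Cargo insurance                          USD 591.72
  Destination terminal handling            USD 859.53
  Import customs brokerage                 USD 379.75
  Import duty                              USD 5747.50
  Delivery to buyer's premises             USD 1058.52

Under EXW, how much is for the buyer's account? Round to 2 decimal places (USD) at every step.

Buyer's account: USD 19337.28

EXW: the seller makes goods available at their premises; the buyer bears all onward costs.
Seller's account: goods 30944.34 = 30944.34
Buyer's account: origin terminal 910.45 + freight 9789.81 + insurance 591.72 + destination terminal 859.53 + brokerage 379.75 + duty 5747.50 + delivery 1058.52 = 19337.28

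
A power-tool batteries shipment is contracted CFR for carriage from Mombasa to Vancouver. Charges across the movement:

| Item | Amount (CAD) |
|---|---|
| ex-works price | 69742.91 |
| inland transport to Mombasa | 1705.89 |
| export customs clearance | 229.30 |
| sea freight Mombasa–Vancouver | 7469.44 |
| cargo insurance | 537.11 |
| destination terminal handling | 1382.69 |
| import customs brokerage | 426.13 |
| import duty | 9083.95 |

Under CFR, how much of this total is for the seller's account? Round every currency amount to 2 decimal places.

CFR: the seller pays costs through ocean freight to the destination port, but not insurance.
Seller's account: goods 69742.91 + inland to port 1705.89 + export clearance 229.30 + freight 7469.44 = 79147.54
Buyer's account: insurance 537.11 + destination terminal 1382.69 + brokerage 426.13 + duty 9083.95 = 11429.88

Seller's account: CAD 79147.54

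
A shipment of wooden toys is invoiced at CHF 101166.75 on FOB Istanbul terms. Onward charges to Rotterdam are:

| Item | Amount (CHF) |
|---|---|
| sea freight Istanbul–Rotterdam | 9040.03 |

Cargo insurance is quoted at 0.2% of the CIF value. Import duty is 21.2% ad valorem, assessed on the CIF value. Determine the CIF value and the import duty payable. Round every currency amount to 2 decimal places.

Let C be the CIF value. C = FOB price + freight + 0.2% × C
C − 0.2% × C = 101166.75 + 9040.03
0.998 × C = 110206.78
C = 110206.78 / 0.998 = 110427.64
Insurance premium = 0.2% × 110427.64 = 220.86
Import duty = 110427.64 × 21.2% = 23410.66

CIF value: CHF 110427.64; import duty: CHF 23410.66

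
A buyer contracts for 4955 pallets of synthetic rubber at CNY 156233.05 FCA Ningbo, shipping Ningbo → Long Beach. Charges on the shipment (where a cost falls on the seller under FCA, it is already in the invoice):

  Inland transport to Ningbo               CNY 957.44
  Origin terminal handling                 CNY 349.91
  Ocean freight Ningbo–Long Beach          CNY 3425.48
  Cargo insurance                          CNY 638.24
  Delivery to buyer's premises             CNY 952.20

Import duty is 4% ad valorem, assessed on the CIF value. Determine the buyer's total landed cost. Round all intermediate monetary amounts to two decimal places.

FCA: the seller delivers export-cleared goods to the carrier; the buyer bears costs from that point.
Already in the invoice (seller's account under FCA): inland to port — exclude.
CIF value = FCA price + origin terminal + freight + insurance = 156233.05 + 349.91 + 3425.48 + 638.24 = 160646.68
Import duty = 160646.68 × 4% = 6425.87
Buyer bears: origin terminal 349.91 + freight 3425.48 + insurance 638.24 + delivery 952.20 + duty 6425.87 = 11791.70
Landed cost = invoice 156233.05 + 11791.70 = 168024.75

Total landed cost: CNY 168024.75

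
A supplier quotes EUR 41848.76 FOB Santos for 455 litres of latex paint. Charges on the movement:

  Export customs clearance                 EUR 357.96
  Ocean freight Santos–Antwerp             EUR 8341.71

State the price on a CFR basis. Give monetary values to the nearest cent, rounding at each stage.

Not relevant to the conversion: export clearance — on the seller under both FOB and CFR; already in the FOB price and stays in the CFR price.
From FOB to CFR, the seller additionally bears: freight.
CFR price = 41848.76 + 8341.71 = 50190.47

CFR price: EUR 50190.47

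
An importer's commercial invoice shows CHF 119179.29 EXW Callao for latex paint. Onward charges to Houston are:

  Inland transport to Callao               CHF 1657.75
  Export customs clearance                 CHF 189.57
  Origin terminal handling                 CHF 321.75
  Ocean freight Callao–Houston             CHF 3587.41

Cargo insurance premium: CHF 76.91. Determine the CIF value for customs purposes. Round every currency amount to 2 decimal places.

CIF value: CHF 125012.68

CIF = EXW price + pre-shipment costs + freight + insurance
CIF = 119179.29 + 1657.75 + 189.57 + 321.75 + 3587.41 + 76.91 = 125012.68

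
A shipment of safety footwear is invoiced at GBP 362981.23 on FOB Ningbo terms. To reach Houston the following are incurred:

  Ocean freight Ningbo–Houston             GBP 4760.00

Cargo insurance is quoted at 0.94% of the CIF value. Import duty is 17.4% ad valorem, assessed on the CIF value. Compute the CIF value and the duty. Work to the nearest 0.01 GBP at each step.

Let C be the CIF value. C = FOB price + freight + 0.94% × C
C − 0.94% × C = 362981.23 + 4760.00
0.9906 × C = 367741.23
C = 367741.23 / 0.9906 = 371230.80
Insurance premium = 0.94% × 371230.80 = 3489.57
Import duty = 371230.80 × 17.4% = 64594.16

CIF value: GBP 371230.80; import duty: GBP 64594.16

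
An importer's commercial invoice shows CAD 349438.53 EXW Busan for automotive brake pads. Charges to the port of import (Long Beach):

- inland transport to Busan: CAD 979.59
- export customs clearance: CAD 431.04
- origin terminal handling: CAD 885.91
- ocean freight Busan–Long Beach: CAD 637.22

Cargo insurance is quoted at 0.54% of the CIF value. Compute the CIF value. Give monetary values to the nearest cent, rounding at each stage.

CIF value: CAD 354285.43

Let C be the CIF value. C = EXW price + pre-shipment costs + freight + 0.54% × C
C − 0.54% × C = 349438.53 + 979.59 + 431.04 + 885.91 + 637.22
0.9946 × C = 352372.29
C = 352372.29 / 0.9946 = 354285.43
Insurance premium = 0.54% × 354285.43 = 1913.14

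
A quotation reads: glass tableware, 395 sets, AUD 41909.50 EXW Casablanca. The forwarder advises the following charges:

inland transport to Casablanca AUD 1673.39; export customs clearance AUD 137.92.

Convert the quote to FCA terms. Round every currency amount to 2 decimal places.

From EXW to FCA, the seller additionally bears: inland to port, export clearance.
FCA price = 41909.50 + 1673.39 + 137.92 = 43720.81

FCA price: AUD 43720.81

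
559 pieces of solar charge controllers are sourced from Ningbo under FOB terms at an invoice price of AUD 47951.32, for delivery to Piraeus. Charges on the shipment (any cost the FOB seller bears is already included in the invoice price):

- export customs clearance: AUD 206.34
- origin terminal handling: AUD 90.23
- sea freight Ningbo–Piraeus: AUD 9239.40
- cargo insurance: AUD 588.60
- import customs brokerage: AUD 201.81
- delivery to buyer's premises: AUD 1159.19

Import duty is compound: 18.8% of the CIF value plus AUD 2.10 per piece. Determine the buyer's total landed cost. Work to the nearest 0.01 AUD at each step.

FOB: the seller bears costs until goods are on board at the origin port; the buyer bears freight, insurance and all costs thereafter.
Already in the invoice (seller's account under FOB): export clearance, origin terminal — exclude.
CIF value = FOB price + freight + insurance = 47951.32 + 9239.40 + 588.60 = 57779.32
Ad valorem component: 57779.32 × 18.8% = 10862.51
Specific component: 559 × 2.10 = 1173.90
Import duty = 10862.51 + 1173.90 = 12036.41
Buyer bears: freight 9239.40 + insurance 588.60 + brokerage 201.81 + delivery 1159.19 + duty 12036.41 = 23225.41
Landed cost = invoice 47951.32 + 23225.41 = 71176.73

Total landed cost: AUD 71176.73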